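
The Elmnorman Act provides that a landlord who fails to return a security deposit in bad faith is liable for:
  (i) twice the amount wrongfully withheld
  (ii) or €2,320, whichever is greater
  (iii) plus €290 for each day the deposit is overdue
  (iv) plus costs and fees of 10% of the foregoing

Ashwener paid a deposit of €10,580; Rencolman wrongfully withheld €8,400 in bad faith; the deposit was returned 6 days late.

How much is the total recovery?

€20,394

Doubled: 2 × €8,400 = €16,800
Minimum €2,320: €16,800 meets the minimum, no increase.
Late-return penalty: 6 × €290 = €1,740
Damages plus late penalty: €16,800 + €1,740 = €18,540
Costs and fees: 10% of €18,540 = €1,854
Total recovery: €18,540 + €1,854 = €20,394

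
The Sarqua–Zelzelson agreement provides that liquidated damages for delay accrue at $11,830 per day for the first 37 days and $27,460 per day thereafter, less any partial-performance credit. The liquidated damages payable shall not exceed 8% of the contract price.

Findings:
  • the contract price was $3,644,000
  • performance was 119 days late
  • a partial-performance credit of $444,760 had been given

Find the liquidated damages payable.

First 37 days: 37 × $11,830 = $437,710
Remaining days: (119 − 37) × $27,460 = $2,251,720
Accrued per-day damages: $437,710 + $2,251,720 = $2,689,430
Less partial-performance credit: $2,689,430 − $444,760 = $2,244,670
Cap: 8% of $3,644,000 = $291,520
Cap at $291,520: $2,244,670 exceeds the cap → $291,520

$291,520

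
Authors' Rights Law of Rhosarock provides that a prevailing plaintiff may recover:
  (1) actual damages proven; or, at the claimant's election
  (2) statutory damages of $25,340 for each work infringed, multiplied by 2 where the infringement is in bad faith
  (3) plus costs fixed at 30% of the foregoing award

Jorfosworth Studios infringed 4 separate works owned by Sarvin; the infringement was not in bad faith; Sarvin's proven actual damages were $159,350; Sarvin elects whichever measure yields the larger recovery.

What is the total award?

$207,155

Statutory damages: 4 × $25,340 = $101,360
Infringement not in bad faith: no ×2 enhancement.
Greater of actual damages ($159,350) or statutory damages ($101,360): $159,350
Costs: 30% of $159,350 = $47,805
Award plus costs: $159,350 + $47,805 = $207,155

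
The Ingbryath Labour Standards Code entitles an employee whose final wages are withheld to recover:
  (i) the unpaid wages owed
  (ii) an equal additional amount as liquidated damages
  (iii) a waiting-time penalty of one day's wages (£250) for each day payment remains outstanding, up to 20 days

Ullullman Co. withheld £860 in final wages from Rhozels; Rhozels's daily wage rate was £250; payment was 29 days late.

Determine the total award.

Liquidated damages (equal amount): £860
Penalty days: min(29, 20) = 20
Waiting-time penalty: 20 × £250 = £5,000
Total award: £860 + £860 + £5,000 = £6,720

£6,720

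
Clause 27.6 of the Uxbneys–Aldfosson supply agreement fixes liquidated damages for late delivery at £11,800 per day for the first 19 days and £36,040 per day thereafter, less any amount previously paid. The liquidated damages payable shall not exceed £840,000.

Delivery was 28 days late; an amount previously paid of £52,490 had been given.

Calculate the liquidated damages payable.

£496,070

First 19 days: 19 × £11,800 = £224,200
Remaining days: (28 − 19) × £36,040 = £324,360
Accrued per-day damages: £224,200 + £324,360 = £548,560
Less amount previously paid: £548,560 − £52,490 = £496,070
Cap at £840,000: £496,070 is within the cap, no reduction.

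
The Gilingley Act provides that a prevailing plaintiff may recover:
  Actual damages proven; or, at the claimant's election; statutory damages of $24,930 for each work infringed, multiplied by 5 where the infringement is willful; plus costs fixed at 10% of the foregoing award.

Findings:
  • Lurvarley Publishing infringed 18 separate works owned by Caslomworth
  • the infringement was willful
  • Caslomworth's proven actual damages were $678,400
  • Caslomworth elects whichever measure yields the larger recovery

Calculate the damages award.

Statutory damages: 18 × $24,930 = $448,740
Multiplied by 5: 5 × $448,740 = $2,243,700
Greater of actual damages ($678,400) or enhanced statutory damages ($2,243,700): $2,243,700
Costs: 10% of $2,243,700 = $224,370
Award plus costs: $2,243,700 + $224,370 = $2,468,070

$2,468,070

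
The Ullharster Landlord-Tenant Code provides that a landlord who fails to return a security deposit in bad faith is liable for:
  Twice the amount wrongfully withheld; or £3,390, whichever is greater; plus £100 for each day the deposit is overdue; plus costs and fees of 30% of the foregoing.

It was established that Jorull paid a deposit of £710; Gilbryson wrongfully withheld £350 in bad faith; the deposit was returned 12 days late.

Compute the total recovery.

Recovery: £5,967

Doubled: 2 × £350 = £700
Minimum £3,390: £700 is below the minimum → £3,390
Late-return penalty: 12 × £100 = £1,200
Damages plus late penalty: £3,390 + £1,200 = £4,590
Costs and fees: 30% of £4,590 = £1,377
Total recovery: £4,590 + £1,377 = £5,967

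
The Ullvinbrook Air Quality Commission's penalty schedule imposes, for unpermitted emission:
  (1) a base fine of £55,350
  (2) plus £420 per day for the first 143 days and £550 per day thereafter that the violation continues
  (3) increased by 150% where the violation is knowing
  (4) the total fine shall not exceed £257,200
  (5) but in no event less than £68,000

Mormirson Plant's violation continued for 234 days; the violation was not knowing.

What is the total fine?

£165,460

First 143 days: 143 × £420 = £60,060
Remaining days: (234 − 143) × £550 = £50,050
Per-day component: £60,060 + £50,050 = £110,110
Base plus per-day: £55,350 + £110,110 = £165,460
The violation was not knowing: no 150% increase.
Cap at £257,200: £165,460 is within the cap, no reduction.
Minimum £68,000: £165,460 meets the minimum, no increase.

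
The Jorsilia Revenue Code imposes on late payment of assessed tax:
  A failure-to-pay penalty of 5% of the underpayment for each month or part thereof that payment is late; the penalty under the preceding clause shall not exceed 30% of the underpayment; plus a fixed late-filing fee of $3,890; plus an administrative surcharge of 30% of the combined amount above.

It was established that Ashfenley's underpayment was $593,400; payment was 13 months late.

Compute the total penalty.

Accrued rate: 5% × 13 = 65%, capped at 30% → 30%
Failure-to-pay penalty: 30% of $593,400 = $178,020
Penalty before surcharge: $178,020 + $3,890 = $181,910
Administrative surcharge: 30% of $181,910 = $54,573
Total penalty: $181,910 + $54,573 = $236,483

$236,483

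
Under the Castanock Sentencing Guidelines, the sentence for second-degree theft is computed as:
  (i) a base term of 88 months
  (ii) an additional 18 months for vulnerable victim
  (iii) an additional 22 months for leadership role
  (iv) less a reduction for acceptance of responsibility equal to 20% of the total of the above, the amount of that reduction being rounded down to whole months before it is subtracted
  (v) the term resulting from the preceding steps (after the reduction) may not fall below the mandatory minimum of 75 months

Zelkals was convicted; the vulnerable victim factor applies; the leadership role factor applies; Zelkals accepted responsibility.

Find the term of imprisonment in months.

Vulnerable victim enhancement: +18 months
Leadership role enhancement: +22 months
Adjusted term: 88 months + 18 months + 22 months = 128 months
Acceptance of responsibility reduction: 20% of 128 months = 25 months (rounded down)
After reduction: 128 − 25 = 103 months
Minimum 75 months: 103 months meets the minimum, no increase.

103 months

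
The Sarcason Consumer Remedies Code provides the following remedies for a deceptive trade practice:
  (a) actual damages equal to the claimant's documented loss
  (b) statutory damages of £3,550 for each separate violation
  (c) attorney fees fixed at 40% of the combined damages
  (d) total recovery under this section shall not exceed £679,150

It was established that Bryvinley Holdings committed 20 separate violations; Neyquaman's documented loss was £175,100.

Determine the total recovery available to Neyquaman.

£344,540

Statutory damages: 20 × £3,550 = £71,000
Combined damages: £175,100 + £71,000 = £246,100
Attorney fees: 40% of £246,100 = £98,440
Total before cap: £246,100 + £98,440 = £344,540
Cap at £679,150: £344,540 is within the cap, no reduction.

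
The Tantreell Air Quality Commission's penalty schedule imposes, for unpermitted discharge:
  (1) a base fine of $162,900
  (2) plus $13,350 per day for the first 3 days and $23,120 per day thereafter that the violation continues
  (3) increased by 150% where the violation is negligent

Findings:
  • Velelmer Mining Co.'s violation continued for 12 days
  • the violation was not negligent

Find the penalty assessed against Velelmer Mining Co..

$411,030

First 3 days: 3 × $13,350 = $40,050
Remaining days: (12 − 3) × $23,120 = $208,080
Per-day component: $40,050 + $208,080 = $248,130
Base plus per-day: $162,900 + $248,130 = $411,030
The violation was not negligent: no 150% increase.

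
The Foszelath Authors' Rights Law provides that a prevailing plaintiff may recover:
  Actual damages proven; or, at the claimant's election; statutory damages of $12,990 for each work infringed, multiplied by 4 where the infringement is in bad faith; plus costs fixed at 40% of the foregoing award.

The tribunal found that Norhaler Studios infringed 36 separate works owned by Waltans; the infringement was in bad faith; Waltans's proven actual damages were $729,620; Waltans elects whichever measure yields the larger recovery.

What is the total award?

$2,618,784

Statutory damages: 36 × $12,990 = $467,640
Multiplied by 4: 4 × $467,640 = $1,870,560
Greater of actual damages ($729,620) or enhanced statutory damages ($1,870,560): $1,870,560
Costs: 40% of $1,870,560 = $748,224
Award plus costs: $1,870,560 + $748,224 = $2,618,784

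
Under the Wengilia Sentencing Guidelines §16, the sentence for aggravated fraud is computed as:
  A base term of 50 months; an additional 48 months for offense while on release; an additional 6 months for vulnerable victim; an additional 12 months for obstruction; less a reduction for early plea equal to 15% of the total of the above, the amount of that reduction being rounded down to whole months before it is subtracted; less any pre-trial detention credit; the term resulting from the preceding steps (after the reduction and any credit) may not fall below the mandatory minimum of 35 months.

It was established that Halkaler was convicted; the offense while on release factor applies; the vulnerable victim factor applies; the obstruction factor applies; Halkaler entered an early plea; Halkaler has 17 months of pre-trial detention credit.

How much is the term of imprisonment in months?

Offense while on release enhancement: +48 months
Vulnerable victim enhancement: +6 months
Obstruction enhancement: +12 months
Adjusted term: 50 months + 48 months + 6 months + 12 months = 116 months
Early plea reduction: 15% of 116 months = 17 months (rounded down)
After reduction: 116 − 17 = 99 months
Less pre-trial detention credit: 99 months − 17 months = 82 months
Minimum 35 months: 82 months meets the minimum, no increase.

82 months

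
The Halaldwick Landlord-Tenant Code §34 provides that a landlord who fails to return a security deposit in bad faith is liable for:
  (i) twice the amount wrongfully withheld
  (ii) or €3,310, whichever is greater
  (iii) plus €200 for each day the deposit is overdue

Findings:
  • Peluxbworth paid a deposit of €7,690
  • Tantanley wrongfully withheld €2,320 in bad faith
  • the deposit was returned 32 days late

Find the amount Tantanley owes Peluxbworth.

€11,040

Doubled: 2 × €2,320 = €4,640
Minimum €3,310: €4,640 meets the minimum, no increase.
Late-return penalty: 32 × €200 = €6,400
Damages plus late penalty: €4,640 + €6,400 = €11,040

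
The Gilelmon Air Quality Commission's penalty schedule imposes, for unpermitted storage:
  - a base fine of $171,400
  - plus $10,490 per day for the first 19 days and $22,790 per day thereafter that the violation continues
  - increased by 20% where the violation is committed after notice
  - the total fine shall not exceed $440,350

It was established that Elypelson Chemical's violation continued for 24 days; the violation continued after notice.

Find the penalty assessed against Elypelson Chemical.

Civil penalty: $440,350

First 19 days: 19 × $10,490 = $199,310
Remaining days: (24 − 19) × $22,790 = $113,950
Per-day component: $199,310 + $113,950 = $313,260
Base plus per-day: $171,400 + $313,260 = $484,660
Enhancement: 20% of $484,660 = $96,932
Enhanced fine: $484,660 + $96,932 = $581,592
Cap at $440,350: $581,592 exceeds the cap → $440,350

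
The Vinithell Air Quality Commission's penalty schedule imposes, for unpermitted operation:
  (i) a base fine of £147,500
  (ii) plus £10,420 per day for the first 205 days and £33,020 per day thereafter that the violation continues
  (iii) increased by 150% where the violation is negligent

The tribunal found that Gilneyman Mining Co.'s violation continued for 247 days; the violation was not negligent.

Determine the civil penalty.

First 205 days: 205 × £10,420 = £2,136,100
Remaining days: (247 − 205) × £33,020 = £1,386,840
Per-day component: £2,136,100 + £1,386,840 = £3,522,940
Base plus per-day: £147,500 + £3,522,940 = £3,670,440
The violation was not negligent: no 150% increase.

£3,670,440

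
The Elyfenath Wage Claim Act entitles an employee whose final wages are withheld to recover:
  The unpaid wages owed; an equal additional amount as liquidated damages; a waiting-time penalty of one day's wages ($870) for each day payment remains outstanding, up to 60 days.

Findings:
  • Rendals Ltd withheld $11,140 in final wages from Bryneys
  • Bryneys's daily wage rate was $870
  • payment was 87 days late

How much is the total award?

$74,480

Liquidated damages (equal amount): $11,140
Penalty days: min(87, 60) = 60
Waiting-time penalty: 60 × $870 = $52,200
Total award: $11,140 + $11,140 + $52,200 = $74,480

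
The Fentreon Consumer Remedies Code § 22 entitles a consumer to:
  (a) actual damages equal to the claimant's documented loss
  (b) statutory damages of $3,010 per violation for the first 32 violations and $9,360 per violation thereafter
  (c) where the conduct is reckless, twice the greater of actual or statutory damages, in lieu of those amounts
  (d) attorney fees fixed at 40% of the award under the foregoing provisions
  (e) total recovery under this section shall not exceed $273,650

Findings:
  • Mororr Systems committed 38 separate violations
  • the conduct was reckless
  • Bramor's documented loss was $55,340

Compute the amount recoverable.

First 32 violations: 32 × $3,010 = $96,320
Remaining violations: (38 − 32) × $9,360 = $56,160
Statutory damages: $96,320 + $56,160 = $152,480
Greater of actual damages ($55,340) or statutory damages ($152,480): $152,480
Doubled: 2 × $152,480 = $304,960
Attorney fees: 40% of $304,960 = $121,984
Total before cap: $304,960 + $121,984 = $426,944
Cap at $273,650: $426,944 exceeds the cap → $273,650

$273,650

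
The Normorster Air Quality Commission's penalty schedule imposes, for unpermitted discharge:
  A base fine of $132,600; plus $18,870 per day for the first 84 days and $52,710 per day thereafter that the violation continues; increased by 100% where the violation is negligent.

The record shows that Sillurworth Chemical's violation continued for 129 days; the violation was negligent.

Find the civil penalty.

Civil penalty: $8,179,260

First 84 days: 84 × $18,870 = $1,585,080
Remaining days: (129 − 84) × $52,710 = $2,371,950
Per-day component: $1,585,080 + $2,371,950 = $3,957,030
Base plus per-day: $132,600 + $3,957,030 = $4,089,630
Enhancement: 100% of $4,089,630 = $4,089,630
Enhanced fine: $4,089,630 + $4,089,630 = $8,179,260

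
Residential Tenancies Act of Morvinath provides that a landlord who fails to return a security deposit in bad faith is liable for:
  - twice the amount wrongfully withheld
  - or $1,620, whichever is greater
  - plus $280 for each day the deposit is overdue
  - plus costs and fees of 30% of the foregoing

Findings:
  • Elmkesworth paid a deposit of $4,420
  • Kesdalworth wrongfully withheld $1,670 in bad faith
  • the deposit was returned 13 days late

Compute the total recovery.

Doubled: 2 × $1,670 = $3,340
Minimum $1,620: $3,340 meets the minimum, no increase.
Late-return penalty: 13 × $280 = $3,640
Damages plus late penalty: $3,340 + $3,640 = $6,980
Costs and fees: 30% of $6,980 = $2,094
Total recovery: $6,980 + $2,094 = $9,074

$9,074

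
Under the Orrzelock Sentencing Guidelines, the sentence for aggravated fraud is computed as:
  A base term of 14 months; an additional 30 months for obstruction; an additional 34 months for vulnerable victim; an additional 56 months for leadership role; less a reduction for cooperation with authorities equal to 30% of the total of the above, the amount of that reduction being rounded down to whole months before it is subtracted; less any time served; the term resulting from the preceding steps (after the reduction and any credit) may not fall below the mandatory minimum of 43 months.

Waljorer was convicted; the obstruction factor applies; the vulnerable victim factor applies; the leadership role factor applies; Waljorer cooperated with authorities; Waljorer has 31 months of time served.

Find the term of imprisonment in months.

Obstruction enhancement: +30 months
Vulnerable victim enhancement: +34 months
Leadership role enhancement: +56 months
Adjusted term: 14 months + 30 months + 34 months + 56 months = 134 months
Cooperation with authorities reduction: 30% of 134 months = 40 months (rounded down)
After reduction: 134 − 40 = 94 months
Less time served: 94 months − 31 months = 63 months
Minimum 43 months: 63 months meets the minimum, no increase.

Sentence: 63 months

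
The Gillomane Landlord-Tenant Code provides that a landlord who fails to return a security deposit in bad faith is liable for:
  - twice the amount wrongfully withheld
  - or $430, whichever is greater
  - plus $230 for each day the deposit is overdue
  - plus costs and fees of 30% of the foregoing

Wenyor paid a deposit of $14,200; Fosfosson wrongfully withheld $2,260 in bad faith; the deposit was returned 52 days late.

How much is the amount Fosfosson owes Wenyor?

Doubled: 2 × $2,260 = $4,520
Minimum $430: $4,520 meets the minimum, no increase.
Late-return penalty: 52 × $230 = $11,960
Damages plus late penalty: $4,520 + $11,960 = $16,480
Costs and fees: 30% of $16,480 = $4,944
Total recovery: $16,480 + $4,944 = $21,424

$21,424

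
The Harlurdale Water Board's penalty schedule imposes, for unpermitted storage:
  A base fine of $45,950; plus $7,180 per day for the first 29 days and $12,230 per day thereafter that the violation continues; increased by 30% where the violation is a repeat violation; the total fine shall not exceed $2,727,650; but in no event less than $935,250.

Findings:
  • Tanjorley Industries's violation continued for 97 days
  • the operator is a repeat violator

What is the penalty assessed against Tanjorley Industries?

$1,411,553

First 29 days: 29 × $7,180 = $208,220
Remaining days: (97 − 29) × $12,230 = $831,640
Per-day component: $208,220 + $831,640 = $1,039,860
Base plus per-day: $45,950 + $1,039,860 = $1,085,810
Enhancement: 30% of $1,085,810 = $325,743
Enhanced fine: $1,085,810 + $325,743 = $1,411,553
Cap at $2,727,650: $1,411,553 is within the cap, no reduction.
Minimum $935,250: $1,411,553 meets the minimum, no increase.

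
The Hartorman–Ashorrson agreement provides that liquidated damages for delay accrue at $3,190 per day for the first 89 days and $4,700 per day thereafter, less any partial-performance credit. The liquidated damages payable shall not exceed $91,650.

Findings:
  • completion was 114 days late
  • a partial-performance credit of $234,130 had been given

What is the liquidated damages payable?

$91,650

First 89 days: 89 × $3,190 = $283,910
Remaining days: (114 − 89) × $4,700 = $117,500
Accrued per-day damages: $283,910 + $117,500 = $401,410
Less partial-performance credit: $401,410 − $234,130 = $167,280
Cap at $91,650: $167,280 exceeds the cap → $91,650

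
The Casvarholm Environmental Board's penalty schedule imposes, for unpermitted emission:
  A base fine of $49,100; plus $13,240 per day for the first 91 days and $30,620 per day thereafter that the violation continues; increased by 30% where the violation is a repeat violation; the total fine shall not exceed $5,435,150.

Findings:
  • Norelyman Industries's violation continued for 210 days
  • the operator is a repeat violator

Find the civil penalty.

$5,435,150

First 91 days: 91 × $13,240 = $1,204,840
Remaining days: (210 − 91) × $30,620 = $3,643,780
Per-day component: $1,204,840 + $3,643,780 = $4,848,620
Base plus per-day: $49,100 + $4,848,620 = $4,897,720
Enhancement: 30% of $4,897,720 = $1,469,316
Enhanced fine: $4,897,720 + $1,469,316 = $6,367,036
Cap at $5,435,150: $6,367,036 exceeds the cap → $5,435,150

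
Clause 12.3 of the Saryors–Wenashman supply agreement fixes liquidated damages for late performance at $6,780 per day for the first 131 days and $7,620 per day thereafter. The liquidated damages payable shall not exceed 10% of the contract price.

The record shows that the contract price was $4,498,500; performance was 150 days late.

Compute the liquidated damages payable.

First 131 days: 131 × $6,780 = $888,180
Remaining days: (150 − 131) × $7,620 = $144,780
Accrued per-day damages: $888,180 + $144,780 = $1,032,960
Cap: 10% of $4,498,500 = $449,850
Cap at $449,850: $1,032,960 exceeds the cap → $449,850

$449,850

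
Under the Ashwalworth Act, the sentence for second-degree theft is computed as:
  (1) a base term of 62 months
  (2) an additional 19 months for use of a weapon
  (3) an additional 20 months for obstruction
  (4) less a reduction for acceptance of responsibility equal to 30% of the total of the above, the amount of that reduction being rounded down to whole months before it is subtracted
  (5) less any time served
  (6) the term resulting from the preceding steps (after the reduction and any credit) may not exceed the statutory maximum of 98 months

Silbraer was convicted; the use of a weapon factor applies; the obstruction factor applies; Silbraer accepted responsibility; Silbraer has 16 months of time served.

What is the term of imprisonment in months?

Use of a weapon enhancement: +19 months
Obstruction enhancement: +20 months
Adjusted term: 62 months + 19 months + 20 months = 101 months
Acceptance of responsibility reduction: 30% of 101 months = 30 months (rounded down)
After reduction: 101 − 30 = 71 months
Less time served: 71 months − 16 months = 55 months
Cap at 98 months: 55 months is within the cap, no reduction.

55 months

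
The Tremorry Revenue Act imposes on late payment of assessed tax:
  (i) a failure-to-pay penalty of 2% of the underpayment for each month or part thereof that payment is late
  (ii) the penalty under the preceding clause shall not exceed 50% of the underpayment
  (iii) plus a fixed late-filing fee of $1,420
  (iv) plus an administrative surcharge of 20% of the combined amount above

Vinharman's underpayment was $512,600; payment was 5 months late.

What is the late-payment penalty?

$63,216

Accrued rate: 2% × 5 = 10%, capped at 50% → 10%
Failure-to-pay penalty: 10% of $512,600 = $51,260
Penalty before surcharge: $51,260 + $1,420 = $52,680
Administrative surcharge: 20% of $52,680 = $10,536
Total penalty: $52,680 + $10,536 = $63,216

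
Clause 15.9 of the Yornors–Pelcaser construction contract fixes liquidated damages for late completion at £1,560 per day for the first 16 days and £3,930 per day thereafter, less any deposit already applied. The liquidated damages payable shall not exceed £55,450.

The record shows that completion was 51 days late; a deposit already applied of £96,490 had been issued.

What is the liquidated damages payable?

£55,450

First 16 days: 16 × £1,560 = £24,960
Remaining days: (51 − 16) × £3,930 = £137,550
Accrued per-day damages: £24,960 + £137,550 = £162,510
Less deposit already applied: £162,510 − £96,490 = £66,020
Cap at £55,450: £66,020 exceeds the cap → £55,450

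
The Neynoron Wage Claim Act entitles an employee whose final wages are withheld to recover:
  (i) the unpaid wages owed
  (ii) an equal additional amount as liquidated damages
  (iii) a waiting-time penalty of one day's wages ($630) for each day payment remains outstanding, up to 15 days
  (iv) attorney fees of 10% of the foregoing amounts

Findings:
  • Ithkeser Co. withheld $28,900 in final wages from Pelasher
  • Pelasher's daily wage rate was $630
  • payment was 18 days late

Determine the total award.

$73,975

Liquidated damages (equal amount): $28,900
Penalty days: min(18, 15) = 15
Waiting-time penalty: 15 × $630 = $9,450
Subtotal: $28,900 + $28,900 + $9,450 = $67,250
Attorney fees: 10% of $67,250 = $6,725
Total award: $67,250 + $6,725 = $73,975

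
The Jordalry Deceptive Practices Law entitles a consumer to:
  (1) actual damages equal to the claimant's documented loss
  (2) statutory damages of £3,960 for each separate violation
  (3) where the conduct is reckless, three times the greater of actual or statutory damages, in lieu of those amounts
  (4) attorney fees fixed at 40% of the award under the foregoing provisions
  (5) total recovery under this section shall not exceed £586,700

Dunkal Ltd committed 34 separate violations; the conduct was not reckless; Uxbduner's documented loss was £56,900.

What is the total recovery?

Total recovery: £268,156

Statutory damages: 34 × £3,960 = £134,640
Conduct not reckless: the in-lieu enhancement does not apply.
Actual plus statutory damages: £56,900 + £134,640 = £191,540
Attorney fees: 40% of £191,540 = £76,616
Total before cap: £191,540 + £76,616 = £268,156
Cap at £586,700: £268,156 is within the cap, no reduction.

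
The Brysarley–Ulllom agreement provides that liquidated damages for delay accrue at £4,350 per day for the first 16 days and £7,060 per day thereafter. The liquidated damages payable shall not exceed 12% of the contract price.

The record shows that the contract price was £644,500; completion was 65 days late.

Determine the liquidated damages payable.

First 16 days: 16 × £4,350 = £69,600
Remaining days: (65 − 16) × £7,060 = £345,940
Accrued per-day damages: £69,600 + £345,940 = £415,540
Cap: 12% of £644,500 = £77,340
Cap at £77,340: £415,540 exceeds the cap → £77,340

£77,340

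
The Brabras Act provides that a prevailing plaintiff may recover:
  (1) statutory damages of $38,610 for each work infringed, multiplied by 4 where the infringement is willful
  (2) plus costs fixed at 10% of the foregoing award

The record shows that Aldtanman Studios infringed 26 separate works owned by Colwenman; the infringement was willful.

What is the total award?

$4,416,984

Statutory damages: 26 × $38,610 = $1,003,860
Multiplied by 4: 4 × $1,003,860 = $4,015,440
Costs: 10% of $4,015,440 = $401,544
Award plus costs: $4,015,440 + $401,544 = $4,416,984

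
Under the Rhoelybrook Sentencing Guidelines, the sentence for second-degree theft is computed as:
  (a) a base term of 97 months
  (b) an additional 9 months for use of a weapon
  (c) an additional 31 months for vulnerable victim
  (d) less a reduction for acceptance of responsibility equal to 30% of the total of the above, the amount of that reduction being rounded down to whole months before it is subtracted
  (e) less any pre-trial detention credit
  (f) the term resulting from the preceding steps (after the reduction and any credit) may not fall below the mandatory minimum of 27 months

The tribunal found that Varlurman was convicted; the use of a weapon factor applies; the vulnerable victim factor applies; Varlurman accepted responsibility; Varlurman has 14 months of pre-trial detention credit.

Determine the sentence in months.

Use of a weapon enhancement: +9 months
Vulnerable victim enhancement: +31 months
Adjusted term: 97 months + 9 months + 31 months = 137 months
Acceptance of responsibility reduction: 30% of 137 months = 41 months (rounded down)
After reduction: 137 − 41 = 96 months
Less pre-trial detention credit: 96 months − 14 months = 82 months
Minimum 27 months: 82 months meets the minimum, no increase.

82 months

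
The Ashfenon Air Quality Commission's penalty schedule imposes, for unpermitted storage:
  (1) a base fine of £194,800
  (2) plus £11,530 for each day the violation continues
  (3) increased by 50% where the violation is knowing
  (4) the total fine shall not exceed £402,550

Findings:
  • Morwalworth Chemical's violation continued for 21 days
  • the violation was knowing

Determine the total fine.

Civil penalty: £402,550

Per-day component: 21 × £11,530 = £242,130
Base plus per-day: £194,800 + £242,130 = £436,930
Enhancement: 50% of £436,930 = £218,465
Enhanced fine: £436,930 + £218,465 = £655,395
Cap at £402,550: £655,395 exceeds the cap → £402,550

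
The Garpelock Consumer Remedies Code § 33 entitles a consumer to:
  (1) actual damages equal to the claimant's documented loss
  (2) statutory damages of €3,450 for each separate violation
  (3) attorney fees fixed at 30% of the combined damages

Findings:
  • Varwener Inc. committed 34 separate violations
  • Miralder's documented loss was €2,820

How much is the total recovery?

€156,156

Statutory damages: 34 × €3,450 = €117,300
Combined damages: €2,820 + €117,300 = €120,120
Attorney fees: 30% of €120,120 = €36,036
Total recovery: €120,120 + €36,036 = €156,156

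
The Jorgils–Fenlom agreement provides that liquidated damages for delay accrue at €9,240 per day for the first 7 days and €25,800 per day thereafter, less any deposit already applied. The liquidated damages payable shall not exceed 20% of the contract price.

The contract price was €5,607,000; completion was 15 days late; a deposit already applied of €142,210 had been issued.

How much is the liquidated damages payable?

Liquidated damages: €128,870

First 7 days: 7 × €9,240 = €64,680
Remaining days: (15 − 7) × €25,800 = €206,400
Accrued per-day damages: €64,680 + €206,400 = €271,080
Less deposit already applied: €271,080 − €142,210 = €128,870
Cap: 20% of €5,607,000 = €1,121,400
Cap at €1,121,400: €128,870 is within the cap, no reduction.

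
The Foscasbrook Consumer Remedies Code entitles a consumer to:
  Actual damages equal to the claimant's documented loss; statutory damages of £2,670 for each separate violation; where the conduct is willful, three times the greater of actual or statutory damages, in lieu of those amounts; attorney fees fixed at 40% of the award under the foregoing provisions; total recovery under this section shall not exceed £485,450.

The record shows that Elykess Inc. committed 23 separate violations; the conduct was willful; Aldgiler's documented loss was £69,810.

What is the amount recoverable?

£293,202

Statutory damages: 23 × £2,670 = £61,410
Greater of actual damages (£69,810) or statutory damages (£61,410): £69,810
Trebled: 3 × £69,810 = £209,430
Attorney fees: 40% of £209,430 = £83,772
Total before cap: £209,430 + £83,772 = £293,202
Cap at £485,450: £293,202 is within the cap, no reduction.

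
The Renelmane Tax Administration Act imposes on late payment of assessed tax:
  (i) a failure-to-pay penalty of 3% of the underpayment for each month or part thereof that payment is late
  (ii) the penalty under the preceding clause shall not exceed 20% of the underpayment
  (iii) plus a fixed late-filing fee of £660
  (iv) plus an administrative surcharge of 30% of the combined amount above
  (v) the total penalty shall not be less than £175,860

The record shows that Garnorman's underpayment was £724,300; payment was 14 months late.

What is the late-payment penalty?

£189,176

Accrued rate: 3% × 14 = 42%, capped at 20% → 20%
Failure-to-pay penalty: 20% of £724,300 = £144,860
Penalty before surcharge: £144,860 + £660 = £145,520
Administrative surcharge: 30% of £145,520 = £43,656
Total penalty: £145,520 + £43,656 = £189,176
Minimum £175,860: £189,176 meets the minimum, no increase.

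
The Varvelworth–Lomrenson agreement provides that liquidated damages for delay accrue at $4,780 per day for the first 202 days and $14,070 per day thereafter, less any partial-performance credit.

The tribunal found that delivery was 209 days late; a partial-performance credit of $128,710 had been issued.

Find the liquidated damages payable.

First 202 days: 202 × $4,780 = $965,560
Remaining days: (209 − 202) × $14,070 = $98,490
Accrued per-day damages: $965,560 + $98,490 = $1,064,050
Less partial-performance credit: $1,064,050 − $128,710 = $935,340

$935,340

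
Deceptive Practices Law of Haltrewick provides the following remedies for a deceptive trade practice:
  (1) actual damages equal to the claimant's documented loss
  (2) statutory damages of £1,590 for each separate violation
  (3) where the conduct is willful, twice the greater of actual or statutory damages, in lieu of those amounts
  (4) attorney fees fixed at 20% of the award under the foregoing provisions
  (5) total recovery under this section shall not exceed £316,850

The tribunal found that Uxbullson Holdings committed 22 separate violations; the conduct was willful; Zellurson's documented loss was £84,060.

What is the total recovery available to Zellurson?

Statutory damages: 22 × £1,590 = £34,980
Greater of actual damages (£84,060) or statutory damages (£34,980): £84,060
Doubled: 2 × £84,060 = £168,120
Attorney fees: 20% of £168,120 = £33,624
Total before cap: £168,120 + £33,624 = £201,744
Cap at £316,850: £201,744 is within the cap, no reduction.

Total recovery: £201,744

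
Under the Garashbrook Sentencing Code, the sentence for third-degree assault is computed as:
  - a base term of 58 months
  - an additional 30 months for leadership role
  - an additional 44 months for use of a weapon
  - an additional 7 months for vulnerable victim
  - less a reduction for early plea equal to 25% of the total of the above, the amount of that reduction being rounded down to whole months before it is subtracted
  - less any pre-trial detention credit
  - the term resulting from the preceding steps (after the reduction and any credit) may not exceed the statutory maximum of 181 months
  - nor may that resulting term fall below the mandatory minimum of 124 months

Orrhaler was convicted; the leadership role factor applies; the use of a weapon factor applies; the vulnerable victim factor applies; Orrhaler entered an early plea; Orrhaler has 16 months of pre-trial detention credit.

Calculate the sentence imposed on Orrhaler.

124 months

Leadership role enhancement: +30 months
Use of a weapon enhancement: +44 months
Vulnerable victim enhancement: +7 months
Adjusted term: 58 months + 30 months + 44 months + 7 months = 139 months
Early plea reduction: 25% of 139 months = 34 months (rounded down)
After reduction: 139 − 34 = 105 months
Less pre-trial detention credit: 105 months − 16 months = 89 months
Cap at 181 months: 89 months is within the cap, no reduction.
Minimum 124 months: 89 months is below the minimum → 124 months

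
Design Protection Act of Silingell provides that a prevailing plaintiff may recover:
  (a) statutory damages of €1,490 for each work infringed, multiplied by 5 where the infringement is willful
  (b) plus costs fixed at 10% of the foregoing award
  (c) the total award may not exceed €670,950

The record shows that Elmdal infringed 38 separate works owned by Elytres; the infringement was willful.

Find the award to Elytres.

Statutory damages: 38 × €1,490 = €56,620
Multiplied by 5: 5 × €56,620 = €283,100
Costs: 10% of €283,100 = €28,310
Award plus costs: €283,100 + €28,310 = €311,410
Cap at €670,950: €311,410 is within the cap, no reduction.

Award: €311,410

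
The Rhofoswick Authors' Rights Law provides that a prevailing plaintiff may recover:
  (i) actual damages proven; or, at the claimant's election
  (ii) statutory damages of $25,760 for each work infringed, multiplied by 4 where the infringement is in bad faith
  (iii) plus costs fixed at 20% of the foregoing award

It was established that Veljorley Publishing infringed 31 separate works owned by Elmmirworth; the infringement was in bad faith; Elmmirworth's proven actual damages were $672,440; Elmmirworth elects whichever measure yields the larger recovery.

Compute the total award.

Statutory damages: 31 × $25,760 = $798,560
Multiplied by 4: 4 × $798,560 = $3,194,240
Greater of actual damages ($672,440) or enhanced statutory damages ($3,194,240): $3,194,240
Costs: 20% of $3,194,240 = $638,848
Award plus costs: $3,194,240 + $638,848 = $3,833,088

$3,833,088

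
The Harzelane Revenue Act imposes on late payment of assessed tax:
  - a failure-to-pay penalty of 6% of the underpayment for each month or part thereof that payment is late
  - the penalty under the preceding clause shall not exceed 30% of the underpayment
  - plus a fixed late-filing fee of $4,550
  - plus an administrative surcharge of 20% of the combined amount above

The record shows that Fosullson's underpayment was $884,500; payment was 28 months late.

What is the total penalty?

$323,880

Accrued rate: 6% × 28 = 168%, capped at 30% → 30%
Failure-to-pay penalty: 30% of $884,500 = $265,350
Penalty before surcharge: $265,350 + $4,550 = $269,900
Administrative surcharge: 20% of $269,900 = $53,980
Total penalty: $269,900 + $53,980 = $323,880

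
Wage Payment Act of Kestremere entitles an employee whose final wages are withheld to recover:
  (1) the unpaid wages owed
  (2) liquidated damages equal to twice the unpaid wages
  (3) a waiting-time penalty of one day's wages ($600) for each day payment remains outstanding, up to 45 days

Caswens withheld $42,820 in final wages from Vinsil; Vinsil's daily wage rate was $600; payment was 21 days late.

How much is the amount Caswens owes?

$141,060

Doubled: 2 × $42,820 = $85,640
Penalty days: min(21, 45) = 21
Waiting-time penalty: 21 × $600 = $12,600
Total award: $42,820 + $85,640 + $12,600 = $141,060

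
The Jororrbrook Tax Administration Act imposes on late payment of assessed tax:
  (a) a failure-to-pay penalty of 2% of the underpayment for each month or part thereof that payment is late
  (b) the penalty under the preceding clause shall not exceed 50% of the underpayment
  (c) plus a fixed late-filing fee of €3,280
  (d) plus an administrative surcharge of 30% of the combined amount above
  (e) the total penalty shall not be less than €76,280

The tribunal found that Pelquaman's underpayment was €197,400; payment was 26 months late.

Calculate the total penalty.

Accrued rate: 2% × 26 = 52%, capped at 50% → 50%
Failure-to-pay penalty: 50% of €197,400 = €98,700
Penalty before surcharge: €98,700 + €3,280 = €101,980
Administrative surcharge: 30% of €101,980 = €30,594
Total penalty: €101,980 + €30,594 = €132,574
Minimum €76,280: €132,574 meets the minimum, no increase.

€132,574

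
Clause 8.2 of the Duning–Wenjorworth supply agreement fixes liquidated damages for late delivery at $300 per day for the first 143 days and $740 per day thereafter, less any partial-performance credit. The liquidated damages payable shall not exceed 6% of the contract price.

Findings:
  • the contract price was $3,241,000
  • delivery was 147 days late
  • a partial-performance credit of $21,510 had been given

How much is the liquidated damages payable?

First 143 days: 143 × $300 = $42,900
Remaining days: (147 − 143) × $740 = $2,960
Accrued per-day damages: $42,900 + $2,960 = $45,860
Less partial-performance credit: $45,860 − $21,510 = $24,350
Cap: 6% of $3,241,000 = $194,460
Cap at $194,460: $24,350 is within the cap, no reduction.

$24,350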